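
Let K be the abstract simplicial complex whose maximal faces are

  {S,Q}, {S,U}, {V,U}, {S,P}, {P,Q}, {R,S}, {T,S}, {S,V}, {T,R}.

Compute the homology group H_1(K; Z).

H_1 ≅ Z^3.

Order the vertices as P < Q < R < S < T < U < V. Listing each simplex with vertices in this order, K has dimension 1 with simplices:

  0-simplices (7): P, Q, R, S, T, U, V
  1-simplices (9): PQ, PS, QS, RS, RT, ST, SU, SV, UV

giving chain groups C_0 ≅ Z^7, C_1 ≅ Z^9.

∂_1: C_1 → C_0 is given by ∂[p,q] = [q] − [p]. For instance
  ∂SV = V − S.
This gives a 7×9 integer matrix of rank 6; reducing to Smith normal form yields diagonal entries (1,1,1,1,1,1).

From H_k ≅ ker(∂_k) / im(∂_{k+1}) we obtain:

  H_1: rank ker ∂_1 − rank ∂_2 = (9 − 6) − 0 = 3, and there is no ∂_2, so H_1 ≅ Z^3.

(K is a triangulation of a wedge of 3 circles.)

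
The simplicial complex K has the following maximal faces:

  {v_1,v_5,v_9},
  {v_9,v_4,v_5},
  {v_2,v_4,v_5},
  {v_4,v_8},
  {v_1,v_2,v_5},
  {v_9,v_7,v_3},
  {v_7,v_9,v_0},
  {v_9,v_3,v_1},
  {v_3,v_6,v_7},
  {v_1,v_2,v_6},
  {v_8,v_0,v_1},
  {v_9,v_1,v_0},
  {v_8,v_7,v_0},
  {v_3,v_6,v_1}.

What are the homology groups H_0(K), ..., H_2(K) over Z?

Take the total order v_0 < v_1 < v_2 < v_3 < v_4 < v_5 < v_6 < v_7 < v_8 < v_9 on the vertex set. Then K (dimension 2) consists of the simplices:

  0-simplices (10): [v_0], [v_1], [v_2], [v_3], [v_4], [v_5], [v_6], [v_7], [v_8], [v_9]
  1-simplices (23): (23 of them)
  2-simplices (13): (13 of them)

Hence C_0 ≅ Z^10, C_1 ≅ Z^23, C_2 ≅ Z^13.

∂_1: C_1 → C_0 maps an edge to its endpoints' difference, ∂[p,q] = q − p. For instance
  ∂[v_3,v_6] = [v_6] − [v_3].
As a 10×23 matrix over Z this has rank 9, with invariant factors (1,1,1,1,1,1,1,1,1).

∂_2: C_2 → C_1 maps a triangle to the signed sum of its edges. For instance
  ∂[v_3,v_6,v_7] = [v_6,v_7] − [v_3,v_7] + [v_3,v_6],
  ∂[v_1,v_3,v_9] = [v_3,v_9] − [v_1,v_9] + [v_1,v_3].
The resulting 23×13 matrix has rank 13, and its Smith normal form has invariant factors (1,1,1,1,1,1,1,1,1,1,1,1,1).

Computing H_k = (kernel of ∂_k) / (image of ∂_{k+1}):

  H_0: rank C_0 − rank ∂_1 = 10 − 9 = 1, and the invariant factors of ∂_1 are all 1, so H_0 ≅ Z.
  H_1: rank ker ∂_1 − rank ∂_2 = (23 − 9) − 13 = 1, and the invariant factors of ∂_2 are all 1, so H_1 ≅ Z.
  H_2: rank ker ∂_2 − rank ∂_3 = (13 − 13) − 0 = 0, and there is no ∂_3, so H_2 ≅ 0.

H_0 = Z,  H_1 = Z,  H_2 = 0.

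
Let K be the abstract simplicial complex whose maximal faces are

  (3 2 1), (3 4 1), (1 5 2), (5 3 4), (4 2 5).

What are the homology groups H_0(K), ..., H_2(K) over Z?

Order the vertices as 1 < 2 < 3 < 4 < 5. Listing each simplex with vertices in this order, K has dimension 2 with simplices:

  0-simplices (5): [1], [2], [3], [4], [5]
  1-simplices (10): [1,2], [1,3], [1,4], [1,5], [2,3], [2,4], [2,5], [3,4], [3,5], [4,5]
  2-simplices (5): [1,2,3], [1,2,5], [1,3,4], [2,4,5], [3,4,5]

so the chain groups are C_0 ≅ Z^5, C_1 ≅ Z^10, C_2 ≅ Z^5.

∂_1: C_1 → C_0 sends each edge [p,q] (with p < q) to q − p. For instance
  ∂[2,3] = [3] − [2].
This gives a 5×10 integer matrix of rank 4; reducing to Smith normal form yields diagonal entries (1,1,1,1).

The boundary map ∂_2: C_2 → C_1 acts by ∂[p,q,r] = [q,r] − [p,r] + [p,q]. For instance
  ∂[1,2,5] = [2,5] − [1,5] + [1,2],
  ∂[2,4,5] = [4,5] − [2,5] + [2,4].
The 10×5 boundary matrix has rank 5 and Smith normal form diag(1,1,1,1,1).

From H_k ≅ ker(∂_k) / im(∂_{k+1}) we obtain:

  H_0: rank C_0 − rank ∂_1 = 5 − 4 = 1, and the invariant factors of ∂_1 are all 1, so H_0 = Z.
  H_1: rank ker ∂_1 − rank ∂_2 = (10 − 4) − 5 = 1, and the invariant factors of ∂_2 are all 1, so H_1 = Z.
  H_2: rank ker ∂_2 − rank ∂_3 = (5 − 5) − 0 = 0, and there is no ∂_3, so H_2 = 0.

As a check, the Euler characteristic is 5 − 10 + 5 = 0, which agrees with 1 − 1 + 0 = 0.

H_0 = Z,  H_1 = Z,  H_2 = 0.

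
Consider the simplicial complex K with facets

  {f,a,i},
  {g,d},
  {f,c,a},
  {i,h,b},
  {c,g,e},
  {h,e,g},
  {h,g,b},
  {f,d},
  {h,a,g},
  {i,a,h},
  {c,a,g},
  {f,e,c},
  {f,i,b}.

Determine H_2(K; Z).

H_2 = 0.

K has 9 vertices, 20 edges, 11 triangles.
rank ∂_2 = 11, rank ∂_3 = 0 ⇒ b_2 = 11 − 11 − 0 = 0. So H_2 ≅ 0.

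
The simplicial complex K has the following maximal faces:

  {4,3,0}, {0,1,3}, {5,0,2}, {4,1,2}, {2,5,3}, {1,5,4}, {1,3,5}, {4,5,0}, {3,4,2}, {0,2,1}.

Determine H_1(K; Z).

Order the vertices as 0 < 1 < 2 < 3 < 4 < 5. Listing each simplex with vertices in this order, K has dimension 2 with simplices:

  0-simplices (6): [0], [1], [2], [3], [4], [5]
  1-simplices (15): [0,1], [0,2], [0,3], [0,4], [0,5], [1,2], [1,3], [1,4], [1,5], [2,3], [2,4], [2,5], [3,4], [3,5], [4,5]
  2-simplices (10): [0,1,2], [0,1,3], [0,2,5], [0,3,4], [0,4,5], [1,2,4], [1,3,5], [1,4,5], [2,3,4], [2,3,5]

so the chain groups are C_0 ≅ Z^6, C_1 ≅ Z^15, C_2 ≅ Z^10.

∂_1: C_1 → C_0 sends each edge [p,q] (with p < q) to q − p. For instance
  ∂[2,4] = [4] − [2].
As a 6×15 matrix over Z this has rank 5, with invariant factors (1,1,1,1,1).

∂_2: C_2 → C_1 maps a triangle to the signed sum of its edges. For instance
  ∂[0,1,2] = [1,2] − [0,2] + [0,1],
  ∂[0,2,5] = [2,5] − [0,5] + [0,2].
As a 15×10 matrix over Z this has rank 10, with invariant factors (1,1,1,1,1,1,1,1,1,2).

Reading off H_k = ker ∂_k / im ∂_{k+1}:

  H_1: rank ker ∂_1 − rank ∂_2 = (15 − 5) − 10 = 0, and ∂_2 has invariant factor 2 > 1, so H_1 ≅ Z/2.

H_1 = Z/2.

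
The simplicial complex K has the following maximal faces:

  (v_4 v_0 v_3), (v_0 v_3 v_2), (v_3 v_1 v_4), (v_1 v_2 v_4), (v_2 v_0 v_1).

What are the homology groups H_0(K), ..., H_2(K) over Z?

We work with the vertex ordering v_0 < v_1 < v_2 < v_3 < v_4. The simplices of K, each written with vertices in increasing order, are:

  0-simplices (5): [v_0], [v_1], [v_2], [v_3], [v_4]
  1-simplices (10): [v_0,v_1], [v_0,v_2], [v_0,v_3], [v_0,v_4], [v_1,v_2], [v_1,v_3], [v_1,v_4], [v_2,v_3], [v_2,v_4], [v_3,v_4]
  2-simplices (5): [v_0,v_1,v_2], [v_0,v_2,v_3], [v_0,v_3,v_4], [v_1,v_2,v_4], [v_1,v_3,v_4]

so the chain groups are C_0 ≅ Z^5, C_1 ≅ Z^10, C_2 ≅ Z^5.

∂_1: C_1 → C_0 is given by ∂[p,q] = [q] − [p]. For instance
  ∂[v_1,v_4] = [v_4] − [v_1].
This gives a 5×10 integer matrix of rank 4; reducing to Smith normal form yields diagonal entries (1,1,1,1).

Boundary ∂_2: C_2 → C_1 sends each 2-simplex [p,q,r] to [q,r] − [p,r] + [p,q]. For instance
  ∂[v_1,v_2,v_4] = [v_2,v_4] − [v_1,v_4] + [v_1,v_2],
  ∂[v_0,v_3,v_4] = [v_3,v_4] − [v_0,v_4] + [v_0,v_3].
The resulting 10×5 matrix has rank 5, and its Smith normal form has invariant factors (1,1,1,1,1).

From H_k ≅ ker(∂_k) / im(∂_{k+1}) we obtain:

  H_0: rank C_0 − rank ∂_1 = 5 − 4 = 1, and the invariant factors of ∂_1 are all 1, so H_0 = Z.
  H_1: rank ker ∂_1 − rank ∂_2 = (10 − 4) − 5 = 1, and the invariant factors of ∂_2 are all 1, so H_1 = Z.
  H_2: rank ker ∂_2 − rank ∂_3 = (5 − 5) − 0 = 0, and there is no ∂_3, so H_2 = 0.

H_0 ≅ Z,  H_1 ≅ Z,  H_2 = 0.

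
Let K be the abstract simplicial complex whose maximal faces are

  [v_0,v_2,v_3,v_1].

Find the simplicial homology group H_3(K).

Take the total order v_0 < v_1 < v_2 < v_3 on the vertex set. Then K (dimension 3) consists of the simplices:

  0-simplices (4): [v_0], [v_1], [v_2], [v_3]
  1-simplices (6): [v_0,v_1], [v_0,v_2], [v_0,v_3], [v_1,v_2], [v_1,v_3], [v_2,v_3]
  2-simplices (4): [v_0,v_1,v_2], [v_0,v_1,v_3], [v_0,v_2,v_3], [v_1,v_2,v_3]
  3-simplices (1): [v_0,v_1,v_2,v_3]

giving chain groups C_0 ≅ Z^4, C_1 ≅ Z^6, C_2 ≅ Z^4, C_3 ≅ Z^1.

∂_1: C_1 → C_0 maps an edge to its endpoints' difference, ∂[p,q] = q − p. For instance
  ∂[v_0,v_1] = [v_1] − [v_0].
The resulting 4×6 matrix has rank 3, and its Smith normal form has invariant factors (1,1,1).

The boundary map ∂_2: C_2 → C_1 acts by ∂[p,q,r] = [q,r] − [p,r] + [p,q]. For instance
  ∂[v_0,v_2,v_3] = [v_2,v_3] − [v_0,v_3] + [v_0,v_2],
  ∂[v_1,v_2,v_3] = [v_2,v_3] − [v_1,v_3] + [v_1,v_2].
As a 6×4 matrix over Z this has rank 3, with invariant factors (1,1,1).

Boundary ∂_3: C_3 → C_2 sends each 3-simplex σ to the alternating sum Σ_i (−1)^i (σ with its i-th vertex removed). For instance
  ∂[v_0,v_1,v_2,v_3] = [v_1,v_2,v_3] − [v_0,v_2,v_3] + [v_0,v_1,v_3] − [v_0,v_1,v_2].
The 4×1 boundary matrix has rank 1 and Smith normal form diag(1).

Now H_k = ker ∂_k / im ∂_{k+1}, so:

  H_3: rank ker ∂_3 − rank ∂_4 = (1 − 1) − 0 = 0, and there is no ∂_4, so H_3 = 0.

H_3 = 0.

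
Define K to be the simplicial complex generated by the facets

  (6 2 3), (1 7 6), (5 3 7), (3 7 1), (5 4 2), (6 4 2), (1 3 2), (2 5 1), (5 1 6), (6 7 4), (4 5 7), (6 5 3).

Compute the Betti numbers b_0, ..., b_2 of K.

b_0 = 1, b_1 = 0, b_2 = 0.

We work with the vertex ordering 1 < 2 < 3 < 4 < 5 < 6 < 7. The simplices of K, each written with vertices in increasing order, are:

  0-simplices (7): [1], [2], [3], [4], [5], [6], [7]
  1-simplices (18): [1,2], [1,3], [1,5], [1,6], [1,7], [2,3], [2,4], [2,5], [2,6], [3,5], [3,6], [3,7], [4,5], [4,6], [4,7], [5,6], [5,7], [6,7]
  2-simplices (12): [1,2,3], [1,2,5], [1,3,7], [1,5,6], [1,6,7], [2,3,6], [2,4,5], [2,4,6], [3,5,6], [3,5,7], [4,5,7], [4,6,7]

so the chain groups are C_0 ≅ Z^7, C_1 ≅ Z^18, C_2 ≅ Z^12.

The boundary map ∂_1: C_1 → C_0 sends each edge [p,q] (with p < q) to q − p.
As a 7×18 matrix over Z this has rank 6, with invariant factors (1,1,1,1,1,1).

Boundary ∂_2: C_2 → C_1 acts by ∂[p,q,r] = [q,r] − [p,r] + [p,q]. For instance
  ∂[1,3,7] = [3,7] − [1,7] + [1,3],
  ∂[1,2,3] = [2,3] − [1,3] + [1,2].
The resulting 18×12 matrix has rank 12, and its Smith normal form has invariant factors (1,1,1,1,1,1,1,1,1,1,1,2).

Computing H_k = (kernel of ∂_k) / (image of ∂_{k+1}):

  H_0: rank C_0 − rank ∂_1 = 7 − 6 = 1, and the invariant factors of ∂_1 are all 1, so H_0 ≅ Z.
  H_1: rank ker ∂_1 − rank ∂_2 = (18 − 6) − 12 = 0, and ∂_2 has invariant factor 2 > 1, so H_1 ≅ Z_2.
  H_2: rank ker ∂_2 − rank ∂_3 = (12 − 12) − 0 = 0, and there is no ∂_3, so H_2 ≅ 0.

Hence the Betti numbers are b_0 = 1, b_1 = 0, b_2 = 0.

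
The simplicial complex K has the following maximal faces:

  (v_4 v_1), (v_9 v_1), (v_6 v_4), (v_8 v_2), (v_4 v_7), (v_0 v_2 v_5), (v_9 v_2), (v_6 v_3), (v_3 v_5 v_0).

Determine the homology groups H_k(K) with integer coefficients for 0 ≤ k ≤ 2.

We work with the vertex ordering v_0 < v_1 < v_2 < v_3 < v_4 < v_5 < v_6 < v_7 < v_8 < v_9. The simplices of K, each written with vertices in increasing order, are:

  0-simplices (10): [v_0], [v_1], [v_2], [v_3], [v_4], [v_5], [v_6], [v_7], [v_8], [v_9]
  1-simplices (12): [v_0,v_2], [v_0,v_3], [v_0,v_5], [v_1,v_4], [v_1,v_9], [v_2,v_5], [v_2,v_8], [v_2,v_9], [v_3,v_5], [v_3,v_6], [v_4,v_6], [v_4,v_7]
  2-simplices (2): [v_0,v_2,v_5], [v_0,v_3,v_5]

Hence C_0 ≅ Z^10, C_1 ≅ Z^12, C_2 ≅ Z^2.

The boundary map ∂_1: C_1 → C_0 sends each edge [p,q] (with p < q) to q − p.
As a 10×12 matrix over Z this has rank 9, with invariant factors (1,1,1,1,1,1,1,1,1).

Boundary ∂_2: C_2 → C_1 acts by ∂[p,q,r] = [q,r] − [p,r] + [p,q]. For instance
  ∂[v_0,v_3,v_5] = [v_3,v_5] − [v_0,v_5] + [v_0,v_3],
  ∂[v_0,v_2,v_5] = [v_2,v_5] − [v_0,v_5] + [v_0,v_2].
This gives a 12×2 integer matrix of rank 2; reducing to Smith normal form yields diagonal entries (1,1).

Computing H_k = (kernel of ∂_k) / (image of ∂_{k+1}):

  H_0: rank C_0 − rank ∂_1 = 10 − 9 = 1, and the invariant factors of ∂_1 are all 1, so H_0 = Z.
  H_1: rank ker ∂_1 − rank ∂_2 = (12 − 9) − 2 = 1, and the invariant factors of ∂_2 are all 1, so H_1 = Z.
  H_2: rank ker ∂_2 − rank ∂_3 = (2 − 2) − 0 = 0, and there is no ∂_3, so H_2 = 0.

As a check, the Euler characteristic is 10 − 12 + 2 = 0, which agrees with 1 − 1 + 0 = 0.

H_0 = Z,  H_1 = Z,  H_2 = 0.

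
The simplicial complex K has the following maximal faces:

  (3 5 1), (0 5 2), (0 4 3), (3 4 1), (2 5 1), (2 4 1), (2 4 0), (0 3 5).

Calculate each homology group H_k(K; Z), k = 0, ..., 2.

H_0 = Z,  H_1 = 0,  H_2 = Z.

We work with the vertex ordering 0 < 1 < 2 < 3 < 4 < 5. The simplices of K, each written with vertices in increasing order, are:

  0-simplices (6): [0], [1], [2], [3], [4], [5]
  1-simplices (12): [0,2], [0,3], [0,4], [0,5], [1,2], [1,3], [1,4], [1,5], [2,4], [2,5], [3,4], [3,5]
  2-simplices (8): [0,2,4], [0,2,5], [0,3,4], [0,3,5], [1,2,4], [1,2,5], [1,3,4], [1,3,5]

Hence C_0 ≅ Z^6, C_1 ≅ Z^12, C_2 ≅ Z^8.

Boundary ∂_1: C_1 → C_0 sends each edge [p,q] (with p < q) to q − p.
This gives a 6×12 integer matrix of rank 5; reducing to Smith normal form yields diagonal entries (1,1,1,1,1).

∂_2: C_2 → C_1 acts by ∂[p,q,r] = [q,r] − [p,r] + [p,q]. For instance
  ∂[0,2,5] = [2,5] − [0,5] + [0,2],
  ∂[1,2,4] = [2,4] − [1,4] + [1,2].
As a 12×8 matrix over Z this has rank 7, with invariant factors (1,1,1,1,1,1,1).

Computing H_k = (kernel of ∂_k) / (image of ∂_{k+1}):

  H_0: rank C_0 − rank ∂_1 = 6 − 5 = 1, and the invariant factors of ∂_1 are all 1, so H_0 = Z.
  H_1: rank ker ∂_1 − rank ∂_2 = (12 − 5) − 7 = 0, and the invariant factors of ∂_2 are all 1, so H_1 = 0.
  H_2: rank ker ∂_2 − rank ∂_3 = (8 − 7) − 0 = 1, and there is no ∂_3, so H_2 = Z.

(K is a triangulation of the 2-sphere S^2.)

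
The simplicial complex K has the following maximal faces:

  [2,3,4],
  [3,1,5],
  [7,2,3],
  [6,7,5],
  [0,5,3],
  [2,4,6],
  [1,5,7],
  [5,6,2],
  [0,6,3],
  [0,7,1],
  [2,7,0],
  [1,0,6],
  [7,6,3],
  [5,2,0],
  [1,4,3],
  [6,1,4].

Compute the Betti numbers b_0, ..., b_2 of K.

b_0 = 1, b_1 = 2, b_2 = 1.

Fix the vertex order 0 < 1 < 2 < 3 < 4 < 5 < 6 < 7 and write every simplex with vertices in increasing order. Then dim K = 2 and the simplices of K are:

  0-simplices (8): [0], [1], [2], [3], [4], [5], [6], [7]
  1-simplices (24): (24 of them)
  2-simplices (16): [0,1,6], [0,1,7], [0,2,5], [0,2,7], [0,3,5], [0,3,6], [1,3,4], [1,3,5], [1,4,6], [1,5,7], [2,3,4], [2,3,7], [2,4,6], [2,5,6], [3,6,7], [5,6,7]

Hence C_0 ≅ Z^8, C_1 ≅ Z^24, C_2 ≅ Z^16.

∂_1: C_1 → C_0 is given by ∂[p,q] = [q] − [p]. For instance
  ∂[3,6] = [6] − [3].
The resulting 8×24 matrix has rank 7, and its Smith normal form has invariant factors (1,1,1,1,1,1,1).

∂_2: C_2 → C_1 acts by ∂[p,q,r] = [q,r] − [p,r] + [p,q]. For instance
  ∂[0,1,7] = [1,7] − [0,7] + [0,1],
  ∂[0,2,7] = [2,7] − [0,7] + [0,2].
The resulting 24×16 matrix has rank 15, and its Smith normal form has invariant factors (1,1,1,1,1,1,1,1,1,1,1,1,1,1,1).

From H_k ≅ ker(∂_k) / im(∂_{k+1}) we obtain:

  H_0: rank C_0 − rank ∂_1 = 8 − 7 = 1, and the invariant factors of ∂_1 are all 1, so H_0 = Z.
  H_1: rank ker ∂_1 − rank ∂_2 = (24 − 7) − 15 = 2, and the invariant factors of ∂_2 are all 1, so H_1 = Z^2.
  H_2: rank ker ∂_2 − rank ∂_3 = (16 − 15) − 0 = 1, and there is no ∂_3, so H_2 = Z.

Hence the Betti numbers are b_0 = 1, b_1 = 2, b_2 = 1.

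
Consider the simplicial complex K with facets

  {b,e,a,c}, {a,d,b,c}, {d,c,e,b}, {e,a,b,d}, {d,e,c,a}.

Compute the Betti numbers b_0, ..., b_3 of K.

b_0 = 1, b_1 = 0, b_2 = 0, b_3 = 1.

K has 5 vertices, 10 edges, 10 triangles, 5 3-simplices.
rank ∂_0 = 0, rank ∂_1 = 4 ⇒ b_0 = 5 − 0 − 4 = 1; all invariant factors of ∂_1 are 1 so no torsion. So H_0 = Z.
rank ∂_1 = 4, rank ∂_2 = 6 ⇒ b_1 = 10 − 4 − 6 = 0; all invariant factors of ∂_2 are 1 so no torsion. So H_1 = 0.
rank ∂_2 = 6, rank ∂_3 = 4 ⇒ b_2 = 10 − 6 − 4 = 0; all invariant factors of ∂_3 are 1 so no torsion. So H_2 = 0.
rank ∂_3 = 4, rank ∂_4 = 0 ⇒ b_3 = 5 − 4 − 0 = 1. So H_3 = Z.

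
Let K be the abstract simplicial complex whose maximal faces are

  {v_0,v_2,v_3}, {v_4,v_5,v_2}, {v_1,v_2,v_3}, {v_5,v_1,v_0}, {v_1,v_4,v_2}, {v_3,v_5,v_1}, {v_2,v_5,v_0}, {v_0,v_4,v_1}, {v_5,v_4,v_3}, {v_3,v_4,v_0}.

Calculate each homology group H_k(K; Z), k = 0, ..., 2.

Order the vertices as v_0 < v_1 < v_2 < v_3 < v_4 < v_5. Listing each simplex with vertices in this order, K has dimension 2 with simplices:

  0-simplices (6): [v_0], [v_1], [v_2], [v_3], [v_4], [v_5]
  1-simplices (15): (15 of them)
  2-simplices (10): [v_0,v_1,v_4], [v_0,v_1,v_5], [v_0,v_2,v_3], [v_0,v_2,v_5], [v_0,v_3,v_4], [v_1,v_2,v_3], [v_1,v_2,v_4], [v_1,v_3,v_5], [v_2,v_4,v_5], [v_3,v_4,v_5]

so the chain groups are C_0 ≅ Z^6, C_1 ≅ Z^15, C_2 ≅ Z^10.

∂_1: C_1 → C_0 is given by ∂[p,q] = [q] − [p]. For instance
  ∂[v_1,v_5] = [v_5] − [v_1].
This gives a 6×15 integer matrix of rank 5; reducing to Smith normal form yields diagonal entries (1,1,1,1,1).

Boundary ∂_2: C_2 → C_1 maps a triangle to the signed sum of its edges. For instance
  ∂[v_0,v_3,v_4] = [v_3,v_4] − [v_0,v_4] + [v_0,v_3],
  ∂[v_0,v_1,v_5] = [v_1,v_5] − [v_0,v_5] + [v_0,v_1].
The 15×10 boundary matrix has rank 10 and Smith normal form diag(1,1,1,1,1,1,1,1,1,2).

From H_k ≅ ker(∂_k) / im(∂_{k+1}) we obtain:

  H_0: rank C_0 − rank ∂_1 = 6 − 5 = 1, and the invariant factors of ∂_1 are all 1, so H_0 ≅ Z.
  H_1: rank ker ∂_1 − rank ∂_2 = (15 − 5) − 10 = 0, and ∂_2 has invariant factor 2 > 1, so H_1 ≅ Z/2Z.
  H_2: rank ker ∂_2 − rank ∂_3 = (10 − 10) − 0 = 0, and there is no ∂_3, so H_2 ≅ 0.

H_0 = Z,  H_1 = Z/2Z,  H_2 = 0.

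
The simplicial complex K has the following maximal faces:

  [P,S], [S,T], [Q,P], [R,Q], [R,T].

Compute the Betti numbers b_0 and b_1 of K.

b_0 = 1, b_1 = 1.

Take the total order P < Q < R < S < T on the vertex set. Then K (dimension 1) consists of the simplices:

  0-simplices (5): P, Q, R, S, T
  1-simplices (5): PQ, PS, QR, RT, ST

Hence C_0 ≅ Z^5, C_1 ≅ Z^5.

Boundary ∂_1: C_1 → C_0 sends each edge [p,q] (with p < q) to q − p.
The resulting 5×5 matrix has rank 4, and its Smith normal form has invariant factors (1,1,1,1).

Computing H_k = (kernel of ∂_k) / (image of ∂_{k+1}):

  H_0: rank C_0 − rank ∂_1 = 5 − 4 = 1, and the invariant factors of ∂_1 are all 1, so H_0 ≅ Z.
  H_1: rank ker ∂_1 − rank ∂_2 = (5 − 4) − 0 = 1, and there is no ∂_2, so H_1 ≅ Z.

As a check, the Euler characteristic is 5 − 5 = 0, which agrees with 1 − 1 = 0.

Hence the Betti numbers are b_0 = 1, b_1 = 1.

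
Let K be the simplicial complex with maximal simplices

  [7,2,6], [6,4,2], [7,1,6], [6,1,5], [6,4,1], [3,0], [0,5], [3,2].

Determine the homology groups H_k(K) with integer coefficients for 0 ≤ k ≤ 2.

H_0 ≅ Z,  H_1 ≅ Z,  H_2 = 0.

Order the vertices as 0 < 1 < 2 < 3 < 4 < 5 < 6 < 7. Listing each simplex with vertices in this order, K has dimension 2 with simplices:

  0-simplices (8): [0], [1], [2], [3], [4], [5], [6], [7]
  1-simplices (13): [0,3], [0,5], [1,4], [1,5], [1,6], [1,7], [2,3], [2,4], [2,6], [2,7], [4,6], [5,6], [6,7]
  2-simplices (5): [1,4,6], [1,5,6], [1,6,7], [2,4,6], [2,6,7]

giving chain groups C_0 ≅ Z^8, C_1 ≅ Z^13, C_2 ≅ Z^5.

The boundary map ∂_1: C_1 → C_0 sends each edge [p,q] (with p < q) to q − p. For instance
  ∂[6,7] = [7] − [6].
The resulting 8×13 matrix has rank 7, and its Smith normal form has invariant factors (1,1,1,1,1,1,1).

∂_2: C_2 → C_1 maps a triangle to the signed sum of its edges. For instance
  ∂[1,5,6] = [5,6] − [1,6] + [1,5],
  ∂[1,6,7] = [6,7] − [1,7] + [1,6].
This gives a 13×5 integer matrix of rank 5; reducing to Smith normal form yields diagonal entries (1,1,1,1,1).

Computing H_k = (kernel of ∂_k) / (image of ∂_{k+1}):

  H_0: rank C_0 − rank ∂_1 = 8 − 7 = 1, and the invariant factors of ∂_1 are all 1, so H_0 ≅ Z.
  H_1: rank ker ∂_1 − rank ∂_2 = (13 − 7) − 5 = 1, and the invariant factors of ∂_2 are all 1, so H_1 ≅ Z.
  H_2: rank ker ∂_2 − rank ∂_3 = (5 − 5) − 0 = 0, and there is no ∂_3, so H_2 ≅ 0.

As a check, the Euler characteristic is 8 − 13 + 5 = 0, which agrees with 1 − 1 + 0 = 0.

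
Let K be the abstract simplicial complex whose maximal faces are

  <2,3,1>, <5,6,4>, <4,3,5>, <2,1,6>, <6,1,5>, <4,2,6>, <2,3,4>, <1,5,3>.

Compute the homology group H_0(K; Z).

H_0 = Z.

Take the total order 1 < 2 < 3 < 4 < 5 < 6 on the vertex set. Then K (dimension 2) consists of the simplices:

  0-simplices (6): [1], [2], [3], [4], [5], [6]
  1-simplices (12): [1,2], [1,3], [1,5], [1,6], [2,3], [2,4], [2,6], [3,4], [3,5], [4,5], [4,6], [5,6]
  2-simplices (8): [1,2,3], [1,2,6], [1,3,5], [1,5,6], [2,3,4], [2,4,6], [3,4,5], [4,5,6]

Hence C_0 ≅ Z^6, C_1 ≅ Z^12, C_2 ≅ Z^8.

The boundary map ∂_1: C_1 → C_0 maps an edge to its endpoints' difference, ∂[p,q] = q − p. For instance
  ∂[1,6] = [6] − [1].
The resulting 6×12 matrix has rank 5, and its Smith normal form has invariant factors (1,1,1,1,1).

∂_2: C_2 → C_1 acts by ∂[p,q,r] = [q,r] − [p,r] + [p,q]. For instance
  ∂[1,5,6] = [5,6] − [1,6] + [1,5],
  ∂[1,3,5] = [3,5] − [1,5] + [1,3].
This gives a 12×8 integer matrix of rank 7; reducing to Smith normal form yields diagonal entries (1,1,1,1,1,1,1).

Computing H_k = (kernel of ∂_k) / (image of ∂_{k+1}):

  H_0: rank C_0 − rank ∂_1 = 6 − 5 = 1, and the invariant factors of ∂_1 are all 1, so H_0 = Z.

(K is a triangulation of the 2-sphere S^2.)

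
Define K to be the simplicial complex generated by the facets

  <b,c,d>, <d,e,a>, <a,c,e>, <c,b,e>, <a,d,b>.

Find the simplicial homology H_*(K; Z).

H_0 ≅ Z,  H_1 ≅ Z,  H_2 = 0.

Order the vertices as a < b < c < d < e. Listing each simplex with vertices in this order, K has dimension 2 with simplices:

  0-simplices (5): a, b, c, d, e
  1-simplices (10): ab, ac, ad, ae, bc, bd, be, cd, ce, de
  2-simplices (5): abd, ace, ade, bcd, bce

so the chain groups are C_0 ≅ Z^5, C_1 ≅ Z^10, C_2 ≅ Z^5.

The boundary map ∂_1: C_1 → C_0 is given by ∂[p,q] = [q] − [p]. For instance
  ∂de = e − d.
This gives a 5×10 integer matrix of rank 4; reducing to Smith normal form yields diagonal entries (1,1,1,1).

Boundary ∂_2: C_2 → C_1 sends each 2-simplex [p,q,r] to [q,r] − [p,r] + [p,q]. For instance
  ∂bce = ce − be + bc,
  ∂ace = ce − ae + ac.
The 10×5 boundary matrix has rank 5 and Smith normal form diag(1,1,1,1,1).

Now H_k = ker ∂_k / im ∂_{k+1}, so:

  H_0: rank C_0 − rank ∂_1 = 5 − 4 = 1, and the invariant factors of ∂_1 are all 1, so H_0 = Z.
  H_1: rank ker ∂_1 − rank ∂_2 = (10 − 4) − 5 = 1, and the invariant factors of ∂_2 are all 1, so H_1 = Z.
  H_2: rank ker ∂_2 − rank ∂_3 = (5 − 5) − 0 = 0, and there is no ∂_3, so H_2 = 0.

As a check, the Euler characteristic is 5 − 10 + 5 = 0, which agrees with 1 − 1 + 0 = 0.
(K is a triangulation of the Möbius band.)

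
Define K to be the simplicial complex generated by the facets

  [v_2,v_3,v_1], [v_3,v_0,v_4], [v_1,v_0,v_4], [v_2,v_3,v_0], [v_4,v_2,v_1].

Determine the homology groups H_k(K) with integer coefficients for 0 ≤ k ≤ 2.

Order the vertices as v_0 < v_1 < v_2 < v_3 < v_4. Listing each simplex with vertices in this order, K has dimension 2 with simplices:

  0-simplices (5): [v_0], [v_1], [v_2], [v_3], [v_4]
  1-simplices (10): [v_0,v_1], [v_0,v_2], [v_0,v_3], [v_0,v_4], [v_1,v_2], [v_1,v_3], [v_1,v_4], [v_2,v_3], [v_2,v_4], [v_3,v_4]
  2-simplices (5): [v_0,v_1,v_4], [v_0,v_2,v_3], [v_0,v_3,v_4], [v_1,v_2,v_3], [v_1,v_2,v_4]

giving chain groups C_0 ≅ Z^5, C_1 ≅ Z^10, C_2 ≅ Z^5.

∂_1: C_1 → C_0 maps an edge to its endpoints' difference, ∂[p,q] = q − p. For instance
  ∂[v_0,v_2] = [v_2] − [v_0].
The 5×10 boundary matrix has rank 4 and Smith normal form diag(1,1,1,1).

The boundary map ∂_2: C_2 → C_1 acts by ∂[p,q,r] = [q,r] − [p,r] + [p,q]. For instance
  ∂[v_0,v_3,v_4] = [v_3,v_4] − [v_0,v_4] + [v_0,v_3],
  ∂[v_0,v_2,v_3] = [v_2,v_3] − [v_0,v_3] + [v_0,v_2].
As a 10×5 matrix over Z this has rank 5, with invariant factors (1,1,1,1,1).

Now H_k = ker ∂_k / im ∂_{k+1}, so:

  H_0: rank C_0 − rank ∂_1 = 5 − 4 = 1, and the invariant factors of ∂_1 are all 1, so H_0 = Z.
  H_1: rank ker ∂_1 − rank ∂_2 = (10 − 4) − 5 = 1, and the invariant factors of ∂_2 are all 1, so H_1 = Z.
  H_2: rank ker ∂_2 − rank ∂_3 = (5 − 5) − 0 = 0, and there is no ∂_3, so H_2 = 0.

(K is a triangulation of the Möbius band.)

H_0 ≅ Z,  H_1 ≅ Z,  H_2 = 0.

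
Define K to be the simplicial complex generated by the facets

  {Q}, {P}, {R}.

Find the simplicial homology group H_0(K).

K has 3 vertices.
rank ∂_0 = 0, rank ∂_1 = 0 ⇒ b_0 = 3 − 0 − 0 = 3. So H_0 = Z^3.

H_0 = Z^3.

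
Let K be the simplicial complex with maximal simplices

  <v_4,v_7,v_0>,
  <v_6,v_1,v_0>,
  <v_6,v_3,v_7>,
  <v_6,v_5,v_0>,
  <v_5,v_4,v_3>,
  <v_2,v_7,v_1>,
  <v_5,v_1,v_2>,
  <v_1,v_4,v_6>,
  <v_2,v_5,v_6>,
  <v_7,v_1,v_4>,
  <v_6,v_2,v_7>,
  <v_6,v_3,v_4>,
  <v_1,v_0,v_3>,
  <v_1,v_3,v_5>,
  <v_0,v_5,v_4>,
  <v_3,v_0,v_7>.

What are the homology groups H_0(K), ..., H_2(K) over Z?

Take the total order v_0 < v_1 < v_2 < v_3 < v_4 < v_5 < v_6 < v_7 on the vertex set. Then K (dimension 2) consists of the simplices:

  0-simplices (8): [v_0], [v_1], [v_2], [v_3], [v_4], [v_5], [v_6], [v_7]
  1-simplices (24): (24 of them)
  2-simplices (16): (16 of them)

giving chain groups C_0 ≅ Z^8, C_1 ≅ Z^24, C_2 ≅ Z^16.

Boundary ∂_1: C_1 → C_0 maps an edge to its endpoints' difference, ∂[p,q] = q − p. For instance
  ∂[v_0,v_7] = [v_7] − [v_0].
As a 8×24 matrix over Z this has rank 7, with invariant factors (1,1,1,1,1,1,1).

∂_2: C_2 → C_1 maps a triangle to the signed sum of its edges. For instance
  ∂[v_0,v_1,v_6] = [v_1,v_6] − [v_0,v_6] + [v_0,v_1],
  ∂[v_3,v_6,v_7] = [v_6,v_7] − [v_3,v_7] + [v_3,v_6].
This gives a 24×16 integer matrix of rank 15; reducing to Smith normal form yields diagonal entries (1,1,1,1,1,1,1,1,1,1,1,1,1,1,1).

From H_k ≅ ker(∂_k) / im(∂_{k+1}) we obtain:

  H_0: rank C_0 − rank ∂_1 = 8 − 7 = 1, and the invariant factors of ∂_1 are all 1, so H_0 ≅ Z.
  H_1: rank ker ∂_1 − rank ∂_2 = (24 − 7) − 15 = 2, and the invariant factors of ∂_2 are all 1, so H_1 ≅ Z^2.
  H_2: rank ker ∂_2 − rank ∂_3 = (16 − 15) − 0 = 1, and there is no ∂_3, so H_2 ≅ Z.

(K is a triangulation of the torus T^2.)

H_0 = Z,  H_1 = Z^2,  H_2 = Z.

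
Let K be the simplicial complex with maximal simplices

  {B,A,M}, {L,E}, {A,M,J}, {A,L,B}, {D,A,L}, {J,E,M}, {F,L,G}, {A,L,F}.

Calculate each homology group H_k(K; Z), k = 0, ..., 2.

We work with the vertex ordering A < B < D < E < F < G < J < L < M. The simplices of K, each written with vertices in increasing order, are:

  0-simplices (9): A, B, D, E, F, G, J, L, M
  1-simplices (16): AB, AD, AF, AJ, AL, AM, BL, BM, DL, EJ, EL, EM, FG, FL, GL, JM
  2-simplices (7): ABL, ABM, ADL, AFL, AJM, EJM, FGL

so the chain groups are C_0 ≅ Z^9, C_1 ≅ Z^16, C_2 ≅ Z^7.

Boundary ∂_1: C_1 → C_0 is given by ∂[p,q] = [q] − [p].
As a 9×16 matrix over Z this has rank 8, with invariant factors (1,1,1,1,1,1,1,1).

∂_2: C_2 → C_1 maps a triangle to the signed sum of its edges. For instance
  ∂ABM = BM − AM + AB,
  ∂AFL = FL − AL + AF.
As a 16×7 matrix over Z this has rank 7, with invariant factors (1,1,1,1,1,1,1).

Now H_k = ker ∂_k / im ∂_{k+1}, so:

  H_0: rank C_0 − rank ∂_1 = 9 − 8 = 1, and the invariant factors of ∂_1 are all 1, so H_0 = Z.
  H_1: rank ker ∂_1 − rank ∂_2 = (16 − 8) − 7 = 1, and the invariant factors of ∂_2 are all 1, so H_1 = Z.
  H_2: rank ker ∂_2 − rank ∂_3 = (7 − 7) − 0 = 0, and there is no ∂_3, so H_2 = 0.

As a check, the Euler characteristic is 9 − 16 + 7 = 0, which agrees with 1 − 1 + 0 = 0.

H_0 ≅ Z,  H_1 ≅ Z,  H_2 = 0.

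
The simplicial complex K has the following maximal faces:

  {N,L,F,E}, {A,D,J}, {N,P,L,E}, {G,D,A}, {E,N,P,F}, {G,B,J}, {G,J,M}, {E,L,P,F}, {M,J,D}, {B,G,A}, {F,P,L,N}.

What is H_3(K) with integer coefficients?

K has 11 vertices, 22 edges, 16 triangles, 5 3-simplices.
rank ∂_3 = 4, rank ∂_4 = 0 ⇒ b_3 = 5 − 4 − 0 = 1. So H_3 = Z.

H_3 = Z.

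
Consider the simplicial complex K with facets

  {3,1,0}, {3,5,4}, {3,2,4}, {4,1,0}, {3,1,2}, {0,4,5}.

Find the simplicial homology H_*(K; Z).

Order the vertices as 0 < 1 < 2 < 3 < 4 < 5. Listing each simplex with vertices in this order, K has dimension 2 with simplices:

  0-simplices (6): [0], [1], [2], [3], [4], [5]
  1-simplices (12): [0,1], [0,3], [0,4], [0,5], [1,2], [1,3], [1,4], [2,3], [2,4], [3,4], [3,5], [4,5]
  2-simplices (6): [0,1,3], [0,1,4], [0,4,5], [1,2,3], [2,3,4], [3,4,5]

giving chain groups C_0 ≅ Z^6, C_1 ≅ Z^12, C_2 ≅ Z^6.

∂_1: C_1 → C_0 sends each edge [p,q] (with p < q) to q − p. For instance
  ∂[1,3] = [3] − [1].
As a 6×12 matrix over Z this has rank 5, with invariant factors (1,1,1,1,1).

∂_2: C_2 → C_1 maps a triangle to the signed sum of its edges. For instance
  ∂[2,3,4] = [3,4] − [2,4] + [2,3],
  ∂[0,1,3] = [1,3] − [0,3] + [0,1].
The 12×6 boundary matrix has rank 6 and Smith normal form diag(1,1,1,1,1,1).

Reading off H_k = ker ∂_k / im ∂_{k+1}:

  H_0: rank C_0 − rank ∂_1 = 6 − 5 = 1, and the invariant factors of ∂_1 are all 1, so H_0 ≅ Z.
  H_1: rank ker ∂_1 − rank ∂_2 = (12 − 5) − 6 = 1, and the invariant factors of ∂_2 are all 1, so H_1 ≅ Z.
  H_2: rank ker ∂_2 − rank ∂_3 = (6 − 6) − 0 = 0, and there is no ∂_3, so H_2 ≅ 0.

As a check, the Euler characteristic is 6 − 12 + 6 = 0, which agrees with 1 − 1 + 0 = 0.
(K is a triangulation of the cylinder S^1 x I.)

H_0 ≅ Z,  H_1 ≅ Z,  H_2 = 0.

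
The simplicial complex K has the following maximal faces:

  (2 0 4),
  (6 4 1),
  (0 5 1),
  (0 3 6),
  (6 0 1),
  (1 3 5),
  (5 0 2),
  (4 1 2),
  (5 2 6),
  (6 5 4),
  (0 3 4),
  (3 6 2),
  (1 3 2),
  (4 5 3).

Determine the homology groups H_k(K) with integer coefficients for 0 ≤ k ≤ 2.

Take the total order 0 < 1 < 2 < 3 < 4 < 5 < 6 on the vertex set. Then K (dimension 2) consists of the simplices:

  0-simplices (7): [0], [1], [2], [3], [4], [5], [6]
  1-simplices (21): [0,1], [0,2], [0,3], [0,4], [0,5], [0,6], [1,2], [1,3], [1,4], [1,5], [1,6], [2,3], [2,4], [2,5], [2,6], [3,4], [3,5], [3,6], [4,5], [4,6], [5,6]
  2-simplices (14): [0,1,5], [0,1,6], [0,2,4], [0,2,5], [0,3,4], [0,3,6], [1,2,3], [1,2,4], [1,3,5], [1,4,6], [2,3,6], [2,5,6], [3,4,5], [4,5,6]

so the chain groups are C_0 ≅ Z^7, C_1 ≅ Z^21, C_2 ≅ Z^14.

Boundary ∂_1: C_1 → C_0 sends each edge [p,q] (with p < q) to q − p.
As a 7×21 matrix over Z this has rank 6, with invariant factors (1,1,1,1,1,1).

The boundary map ∂_2: C_2 → C_1 acts by ∂[p,q,r] = [q,r] − [p,r] + [p,q]. For instance
  ∂[0,2,4] = [2,4] − [0,4] + [0,2],
  ∂[1,4,6] = [4,6] − [1,6] + [1,4].
The resulting 21×14 matrix has rank 13, and its Smith normal form has invariant factors (1,1,1,1,1,1,1,1,1,1,1,1,1).

From H_k ≅ ker(∂_k) / im(∂_{k+1}) we obtain:

  H_0: rank C_0 − rank ∂_1 = 7 − 6 = 1, and the invariant factors of ∂_1 are all 1, so H_0 ≅ Z.
  H_1: rank ker ∂_1 − rank ∂_2 = (21 − 6) − 13 = 2, and the invariant factors of ∂_2 are all 1, so H_1 ≅ Z^2.
  H_2: rank ker ∂_2 − rank ∂_3 = (14 − 13) − 0 = 1, and there is no ∂_3, so H_2 ≅ Z.

As a check, the Euler characteristic is 7 − 21 + 14 = 0, which agrees with 1 − 2 + 1 = 0.

H_0 ≅ Z,  H_1 ≅ Z^2,  H_2 ≅ Z.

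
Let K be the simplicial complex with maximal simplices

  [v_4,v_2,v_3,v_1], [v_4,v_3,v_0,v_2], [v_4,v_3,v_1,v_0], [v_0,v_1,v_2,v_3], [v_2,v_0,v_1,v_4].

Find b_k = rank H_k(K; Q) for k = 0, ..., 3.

b_0 = 1, b_1 = 0, b_2 = 0, b_3 = 1.

We work with the vertex ordering v_0 < v_1 < v_2 < v_3 < v_4. The simplices of K, each written with vertices in increasing order, are:

  0-simplices (5): [v_0], [v_1], [v_2], [v_3], [v_4]
  1-simplices (10): [v_0,v_1], [v_0,v_2], [v_0,v_3], [v_0,v_4], [v_1,v_2], [v_1,v_3], [v_1,v_4], [v_2,v_3], [v_2,v_4], [v_3,v_4]
  2-simplices (10): [v_0,v_1,v_2], [v_0,v_1,v_3], [v_0,v_1,v_4], [v_0,v_2,v_3], [v_0,v_2,v_4], [v_0,v_3,v_4], [v_1,v_2,v_3], [v_1,v_2,v_4], [v_1,v_3,v_4], [v_2,v_3,v_4]
  3-simplices (5): [v_0,v_1,v_2,v_3], [v_0,v_1,v_2,v_4], [v_0,v_1,v_3,v_4], [v_0,v_2,v_3,v_4], [v_1,v_2,v_3,v_4]

Hence C_0 ≅ Z^5, C_1 ≅ Z^10, C_2 ≅ Z^10, C_3 ≅ Z^5.

The boundary map ∂_1: C_1 → C_0 is given by ∂[p,q] = [q] − [p].
The 5×10 boundary matrix has rank 4 and Smith normal form diag(1,1,1,1).

The boundary map ∂_2: C_2 → C_1 maps a triangle to the signed sum of its edges. For instance
  ∂[v_0,v_2,v_4] = [v_2,v_4] − [v_0,v_4] + [v_0,v_2],
  ∂[v_0,v_2,v_3] = [v_2,v_3] − [v_0,v_3] + [v_0,v_2].
As a 10×10 matrix over Z this has rank 6, with invariant factors (1,1,1,1,1,1).

Boundary ∂_3: C_3 → C_2 sends each 3-simplex σ to the alternating sum Σ_i (−1)^i (σ with its i-th vertex removed). For instance
  ∂[v_1,v_2,v_3,v_4] = [v_2,v_3,v_4] − [v_1,v_3,v_4] + [v_1,v_2,v_4] − [v_1,v_2,v_3],
  ∂[v_0,v_2,v_3,v_4] = [v_2,v_3,v_4] − [v_0,v_3,v_4] + [v_0,v_2,v_4] − [v_0,v_2,v_3].
The resulting 10×5 matrix has rank 4, and its Smith normal form has invariant factors (1,1,1,1).

Reading off H_k = ker ∂_k / im ∂_{k+1}:

  H_0: rank C_0 − rank ∂_1 = 5 − 4 = 1, and the invariant factors of ∂_1 are all 1, so H_0 ≅ Z.
  H_1: rank ker ∂_1 − rank ∂_2 = (10 − 4) − 6 = 0, and the invariant factors of ∂_2 are all 1, so H_1 ≅ 0.
  H_2: rank ker ∂_2 − rank ∂_3 = (10 − 6) − 4 = 0, and the invariant factors of ∂_3 are all 1, so H_2 ≅ 0.
  H_3: rank ker ∂_3 − rank ∂_4 = (5 − 4) − 0 = 1, and there is no ∂_4, so H_3 ≅ Z.

As a check, the Euler characteristic is 5 − 10 + 10 − 5 = 0, which agrees with 1 − 0 + 0 − 1 = 0.

Hence the Betti numbers are b_0 = 1, b_1 = 0, b_2 = 0, b_3 = 1.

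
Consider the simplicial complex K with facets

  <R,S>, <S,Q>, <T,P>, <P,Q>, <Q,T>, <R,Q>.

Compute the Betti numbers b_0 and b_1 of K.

b_0 = 1, b_1 = 2.

We work with the vertex ordering P < Q < R < S < T. The simplices of K, each written with vertices in increasing order, are:

  0-simplices (5): P, Q, R, S, T
  1-simplices (6): PQ, PT, QR, QS, QT, RS

Hence C_0 ≅ Z^5, C_1 ≅ Z^6.

Boundary ∂_1: C_1 → C_0 sends each edge [p,q] (with p < q) to q − p. For instance
  ∂PT = T − P.
As a 5×6 matrix over Z this has rank 4, with invariant factors (1,1,1,1).

Computing H_k = (kernel of ∂_k) / (image of ∂_{k+1}):

  H_0: rank C_0 − rank ∂_1 = 5 − 4 = 1, and the invariant factors of ∂_1 are all 1, so H_0 = Z.
  H_1: rank ker ∂_1 − rank ∂_2 = (6 − 4) − 0 = 2, and there is no ∂_2, so H_1 = Z^2.

As a check, the Euler characteristic is 5 − 6 = -1, which agrees with 1 − 2 = -1.
(K is a triangulation of a wedge of 2 circles.)

Hence the Betti numbers are b_0 = 1, b_1 = 2.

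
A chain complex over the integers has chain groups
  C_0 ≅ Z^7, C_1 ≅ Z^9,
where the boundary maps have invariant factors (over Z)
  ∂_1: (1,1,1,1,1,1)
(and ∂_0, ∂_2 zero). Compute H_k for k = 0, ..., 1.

H_0: b_0 = 7 − 0 − 6 = 1; torsion from ∂_1 factors > 1: none. So H_0 = Z.
H_1: b_1 = 9 − 6 − 0 = 3; torsion from ∂_2 factors > 1: none. So H_1 = Z^3.

H_0 = Z,  H_1 = Z^3.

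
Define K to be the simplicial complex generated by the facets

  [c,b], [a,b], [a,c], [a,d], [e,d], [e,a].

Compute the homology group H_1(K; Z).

Order the vertices as a < b < c < d < e. Listing each simplex with vertices in this order, K has dimension 1 with simplices:

  0-simplices (5): a, b, c, d, e
  1-simplices (6): ab, ac, ad, ae, bc, de

so the chain groups are C_0 ≅ Z^5, C_1 ≅ Z^6.

∂_1: C_1 → C_0 is given by ∂[p,q] = [q] − [p].
This gives a 5×6 integer matrix of rank 4; reducing to Smith normal form yields diagonal entries (1,1,1,1).

Reading off H_k = ker ∂_k / im ∂_{k+1}:

  H_1: rank ker ∂_1 − rank ∂_2 = (6 − 4) − 0 = 2, and there is no ∂_2, so H_1 ≅ Z^2.

H_1 ≅ Z^2.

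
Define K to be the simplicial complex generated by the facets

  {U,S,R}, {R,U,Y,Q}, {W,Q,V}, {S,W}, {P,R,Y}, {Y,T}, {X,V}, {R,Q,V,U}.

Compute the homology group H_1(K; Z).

We work with the vertex ordering P < Q < R < S < T < U < V < W < X < Y. The simplices of K, each written with vertices in increasing order, are:

  0-simplices (10): P, Q, R, S, T, U, V, W, X, Y
  1-simplices (18): PR, PY, QR, QU, QV, QW, QY, RS, RU, RV, RY, SU, SW, TY, UV, UY, VW, VX
  2-simplices (10): PRY, QRU, QRV, QRY, QUV, QUY, QVW, RSU, RUV, RUY
  3-simplices (2): QRUV, QRUY

Hence C_0 ≅ Z^10, C_1 ≅ Z^18, C_2 ≅ Z^10, C_3 ≅ Z^2.

Boundary ∂_1: C_1 → C_0 sends each edge [p,q] (with p < q) to q − p. For instance
  ∂UY = Y − U.
This gives a 10×18 integer matrix of rank 9; reducing to Smith normal form yields diagonal entries (1,1,1,1,1,1,1,1,1).

∂_2: C_2 → C_1 sends each 2-simplex [p,q,r] to [q,r] − [p,r] + [p,q]. For instance
  ∂QUY = UY − QY + QU,
  ∂RUV = UV − RV + RU.
As a 18×10 matrix over Z this has rank 8, with invariant factors (1,1,1,1,1,1,1,1).

Boundary ∂_3: C_3 → C_2 sends each 3-simplex σ to the alternating sum Σ_i (−1)^i (σ with its i-th vertex removed). For instance
  ∂QRUV = RUV − QUV + QRV − QRU,
  ∂QRUY = RUY − QUY + QRY − QRU.
As a 10×2 matrix over Z this has rank 2, with invariant factors (1,1).

From H_k ≅ ker(∂_k) / im(∂_{k+1}) we obtain:

  H_1: rank ker ∂_1 − rank ∂_2 = (18 − 9) − 8 = 1, and the invariant factors of ∂_2 are all 1, so H_1 = Z.

H_1 = Z.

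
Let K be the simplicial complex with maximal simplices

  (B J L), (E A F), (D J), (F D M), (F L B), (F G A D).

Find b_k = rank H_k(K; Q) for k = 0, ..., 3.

Fix the vertex order A < B < D < E < F < G < J < L < M and write every simplex with vertices in increasing order. Then dim K = 3 and the simplices of K are:

  0-simplices (9): A, B, D, E, F, G, J, L, M
  1-simplices (16): AD, AE, AF, AG, BF, BJ, BL, DF, DG, DJ, DM, EF, FG, FL, FM, JL
  2-simplices (8): ADF, ADG, AEF, AFG, BFL, BJL, DFG, DFM
  3-simplices (1): ADFG

giving chain groups C_0 ≅ Z^9, C_1 ≅ Z^16, C_2 ≅ Z^8, C_3 ≅ Z^1.

The boundary map ∂_1: C_1 → C_0 sends each edge [p,q] (with p < q) to q − p. For instance
  ∂AF = F − A.
As a 9×16 matrix over Z this has rank 8, with invariant factors (1,1,1,1,1,1,1,1).

The boundary map ∂_2: C_2 → C_1 sends each 2-simplex [p,q,r] to [q,r] − [p,r] + [p,q]. For instance
  ∂ADG = DG − AG + AD,
  ∂BJL = JL − BL + BJ.
The 16×8 boundary matrix has rank 7 and Smith normal form diag(1,1,1,1,1,1,1).

∂_3: C_3 → C_2 sends each 3-simplex σ to the alternating sum Σ_i (−1)^i (σ with its i-th vertex removed). For instance
  ∂ADFG = DFG − AFG + ADG − ADF.
The resulting 8×1 matrix has rank 1, and its Smith normal form has invariant factors (1).

Now H_k = ker ∂_k / im ∂_{k+1}, so:

  H_0: rank C_0 − rank ∂_1 = 9 − 8 = 1, and the invariant factors of ∂_1 are all 1, so H_0 ≅ Z.
  H_1: rank ker ∂_1 − rank ∂_2 = (16 − 8) − 7 = 1, and the invariant factors of ∂_2 are all 1, so H_1 ≅ Z.
  H_2: rank ker ∂_2 − rank ∂_3 = (8 − 7) − 1 = 0, and the invariant factors of ∂_3 are all 1, so H_2 ≅ 0.
  H_3: rank ker ∂_3 − rank ∂_4 = (1 − 1) − 0 = 0, and there is no ∂_4, so H_3 ≅ 0.

As a check, the Euler characteristic is 9 − 16 + 8 − 1 = 0, which agrees with 1 − 1 + 0 − 0 = 0.

Hence the Betti numbers are b_0 = 1, b_1 = 1, b_2 = 0, b_3 = 0.

b_0 = 1, b_1 = 1, b_2 = 0, b_3 = 0.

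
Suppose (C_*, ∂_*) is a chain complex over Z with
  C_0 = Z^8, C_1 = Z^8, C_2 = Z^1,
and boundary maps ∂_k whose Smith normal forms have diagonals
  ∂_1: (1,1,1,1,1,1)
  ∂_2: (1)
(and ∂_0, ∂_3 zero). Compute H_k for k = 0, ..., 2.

H_0: b_0 = 8 − 0 − 6 = 2; torsion from ∂_1 factors > 1: none. So H_0 ≅ Z^2.
H_1: b_1 = 8 − 6 − 1 = 1; torsion from ∂_2 factors > 1: none. So H_1 ≅ Z.
H_2: b_2 = 1 − 1 − 0 = 0; torsion from ∂_3 factors > 1: none. So H_2 ≅ 0.

H_0 ≅ Z^2,  H_1 ≅ Z,  H_2 = 0.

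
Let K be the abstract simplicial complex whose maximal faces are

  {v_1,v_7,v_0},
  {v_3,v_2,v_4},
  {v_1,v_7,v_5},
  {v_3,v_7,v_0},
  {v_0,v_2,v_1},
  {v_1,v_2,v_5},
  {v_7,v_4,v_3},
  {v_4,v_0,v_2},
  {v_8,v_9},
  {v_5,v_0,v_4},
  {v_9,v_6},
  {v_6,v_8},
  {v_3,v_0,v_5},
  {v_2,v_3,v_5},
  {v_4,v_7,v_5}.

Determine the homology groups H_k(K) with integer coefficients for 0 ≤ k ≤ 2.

H_0 ≅ Z^2,  H_1 ≅ Z ⊕ Z/2Z,  H_2 = 0.

We work with the vertex ordering v_0 < v_1 < v_2 < v_3 < v_4 < v_5 < v_6 < v_7 < v_8 < v_9. The simplices of K, each written with vertices in increasing order, are:

  0-simplices (10): [v_0], [v_1], [v_2], [v_3], [v_4], [v_5], [v_6], [v_7], [v_8], [v_9]
  1-simplices (21): (21 of them)
  2-simplices (12): (12 of them)

Hence C_0 ≅ Z^10, C_1 ≅ Z^21, C_2 ≅ Z^12.

The boundary map ∂_1: C_1 → C_0 is given by ∂[p,q] = [q] − [p]. For instance
  ∂[v_3,v_7] = [v_7] − [v_3].
As a 10×21 matrix over Z this has rank 8, with invariant factors (1,1,1,1,1,1,1,1).

∂_2: C_2 → C_1 acts by ∂[p,q,r] = [q,r] − [p,r] + [p,q]. For instance
  ∂[v_2,v_3,v_4] = [v_3,v_4] − [v_2,v_4] + [v_2,v_3],
  ∂[v_1,v_2,v_5] = [v_2,v_5] − [v_1,v_5] + [v_1,v_2].
This gives a 21×12 integer matrix of rank 12; reducing to Smith normal form yields diagonal entries (1,1,1,1,1,1,1,1,1,1,1,2).

Reading off H_k = ker ∂_k / im ∂_{k+1}:

  H_0: rank C_0 − rank ∂_1 = 10 − 8 = 2, and the invariant factors of ∂_1 are all 1, so H_0 ≅ Z^2.
  H_1: rank ker ∂_1 − rank ∂_2 = (21 − 8) − 12 = 1, and ∂_2 has invariant factor 2 > 1, so H_1 ≅ Z ⊕ Z/2Z.
  H_2: rank ker ∂_2 − rank ∂_3 = (12 − 12) − 0 = 0, and there is no ∂_3, so H_2 ≅ 0.

(K is a triangulation of the disjoint union of the real projective plane RP^2 and the circle S^1.)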